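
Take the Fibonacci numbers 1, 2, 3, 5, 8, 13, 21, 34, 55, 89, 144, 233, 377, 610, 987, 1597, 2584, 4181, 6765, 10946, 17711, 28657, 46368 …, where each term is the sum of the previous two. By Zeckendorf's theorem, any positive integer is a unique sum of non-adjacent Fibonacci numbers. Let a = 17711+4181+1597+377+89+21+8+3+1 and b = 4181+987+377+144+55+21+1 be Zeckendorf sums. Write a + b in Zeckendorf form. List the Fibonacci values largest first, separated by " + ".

28657 + 987 + 89 + 21

The two numbers are 23988 and 5766, so their sum is 29754.
subtract 28657 from 29754: 1097 remains
subtract 987 from 1097: 110 remains
subtract 89 from 110: 21 remains
subtract 21 from 21: 0 remains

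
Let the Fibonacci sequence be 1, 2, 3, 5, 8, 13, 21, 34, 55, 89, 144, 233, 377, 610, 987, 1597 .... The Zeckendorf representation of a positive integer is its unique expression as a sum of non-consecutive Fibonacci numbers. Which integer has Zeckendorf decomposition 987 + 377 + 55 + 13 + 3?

1435

987 + 377 + 55 + 13 + 3 = 1435.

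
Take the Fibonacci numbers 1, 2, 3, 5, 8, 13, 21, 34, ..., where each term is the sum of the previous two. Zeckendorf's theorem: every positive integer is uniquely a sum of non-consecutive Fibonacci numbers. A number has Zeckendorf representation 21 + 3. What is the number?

24

21 + 3 = 24.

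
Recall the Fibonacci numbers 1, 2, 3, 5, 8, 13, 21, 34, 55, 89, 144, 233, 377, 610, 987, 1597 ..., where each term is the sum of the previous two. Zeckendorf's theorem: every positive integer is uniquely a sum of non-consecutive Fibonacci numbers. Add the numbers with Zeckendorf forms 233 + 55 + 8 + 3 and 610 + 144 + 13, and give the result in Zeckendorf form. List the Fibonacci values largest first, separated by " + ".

987 + 55 + 21 + 3

The two numbers are 299 and 767, so their sum is 1066.
Greedily peel off the largest Fibonacci term at each step:
1066: greatest Fibonacci not exceeding it is 987, leaving 79
79: greatest Fibonacci not exceeding it is 55, leaving 24
24: greatest Fibonacci not exceeding it is 21, leaving 3
3: greatest Fibonacci not exceeding it is 3, leaving 0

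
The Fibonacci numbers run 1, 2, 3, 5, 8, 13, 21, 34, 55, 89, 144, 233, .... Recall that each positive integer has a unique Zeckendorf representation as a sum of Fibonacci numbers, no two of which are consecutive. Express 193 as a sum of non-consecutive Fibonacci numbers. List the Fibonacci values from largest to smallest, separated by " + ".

144 + 34 + 13 + 2

Greedy algorithm:
largest Fibonacci ≤ 193 is 144; 193 − 144 = 49
largest Fibonacci ≤ 49 is 34; 49 − 34 = 15
largest Fibonacci ≤ 15 is 13; 15 − 13 = 2
largest Fibonacci ≤ 2 is 2; 2 − 2 = 0
So 193 = 144 + 34 + 13 + 2, with no two terms consecutive in the sequence.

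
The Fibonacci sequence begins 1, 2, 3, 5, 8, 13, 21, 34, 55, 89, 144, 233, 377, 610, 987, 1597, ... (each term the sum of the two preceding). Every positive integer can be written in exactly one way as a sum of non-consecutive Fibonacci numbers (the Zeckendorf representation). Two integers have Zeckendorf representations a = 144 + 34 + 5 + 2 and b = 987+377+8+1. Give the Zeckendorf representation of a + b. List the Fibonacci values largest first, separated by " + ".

987 + 377 + 144 + 34 + 13 + 3

The two numbers are 185 and 1373, so their sum is 1558.
Greedily peel off the largest Fibonacci term at each step:
1558: greatest Fibonacci not exceeding it is 987, leaving 571
571: greatest Fibonacci not exceeding it is 377, leaving 194
194: greatest Fibonacci not exceeding it is 144, leaving 50
50: greatest Fibonacci not exceeding it is 34, leaving 16
16: greatest Fibonacci not exceeding it is 13, leaving 3
3: greatest Fibonacci not exceeding it is 3, leaving 0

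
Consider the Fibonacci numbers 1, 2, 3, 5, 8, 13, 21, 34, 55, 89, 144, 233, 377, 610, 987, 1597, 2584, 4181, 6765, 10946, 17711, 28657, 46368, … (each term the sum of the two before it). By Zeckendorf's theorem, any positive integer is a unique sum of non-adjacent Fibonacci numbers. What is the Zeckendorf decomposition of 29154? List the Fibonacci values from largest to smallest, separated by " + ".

28657 + 377 + 89 + 21 + 8 + 2

Repeatedly subtract the largest Fibonacci number that fits:
subtract 28657 from 29154: 497 remains
subtract 377 from 497: 120 remains
subtract 89 from 120: 31 remains
subtract 21 from 31: 10 remains
subtract 8 from 10: 2 remains
subtract 2 from 2: 0 remains
So 29154 = 28657 + 377 + 89 + 21 + 8 + 2, with no two terms consecutive in the sequence.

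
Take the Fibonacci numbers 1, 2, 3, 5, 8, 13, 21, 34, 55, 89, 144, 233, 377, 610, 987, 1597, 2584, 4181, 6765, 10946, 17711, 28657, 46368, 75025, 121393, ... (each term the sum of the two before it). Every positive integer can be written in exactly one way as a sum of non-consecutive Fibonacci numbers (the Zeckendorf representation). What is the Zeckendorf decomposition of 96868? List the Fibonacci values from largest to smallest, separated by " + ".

largest Fibonacci ≤ 96868 is 75025; 96868 − 75025 = 21843
largest Fibonacci ≤ 21843 is 17711; 21843 − 17711 = 4132
largest Fibonacci ≤ 4132 is 2584; 4132 − 2584 = 1548
largest Fibonacci ≤ 1548 is 987; 1548 − 987 = 561
largest Fibonacci ≤ 561 is 377; 561 − 377 = 184
largest Fibonacci ≤ 184 is 144; 184 − 144 = 40
largest Fibonacci ≤ 40 is 34; 40 − 34 = 6
largest Fibonacci ≤ 6 is 5; 6 − 5 = 1
largest Fibonacci ≤ 1 is 1; 1 − 1 = 0
So 96868 = 75025 + 17711 + 2584 + 987 + 377 + 144 + 34 + 5 + 1, with no two terms consecutive in the sequence.

75025 + 17711 + 2584 + 987 + 377 + 144 + 34 + 5 + 1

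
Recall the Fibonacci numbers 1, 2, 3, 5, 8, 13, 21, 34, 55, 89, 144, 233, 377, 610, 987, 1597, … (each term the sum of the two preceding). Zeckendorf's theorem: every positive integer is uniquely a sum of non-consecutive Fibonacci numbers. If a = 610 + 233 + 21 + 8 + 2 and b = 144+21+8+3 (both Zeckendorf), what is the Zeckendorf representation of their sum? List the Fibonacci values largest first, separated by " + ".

987 + 55 + 8

The two numbers are 874 and 176, so their sum is 1050.
Greedily peel off the largest Fibonacci term at each step:
subtract 987 from 1050: 63 remains
subtract 55 from 63: 8 remains
subtract 8 from 8: 0 remains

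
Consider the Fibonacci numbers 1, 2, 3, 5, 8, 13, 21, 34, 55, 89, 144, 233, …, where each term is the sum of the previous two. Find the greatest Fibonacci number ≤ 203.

144 ≤ 203 < 233, so the largest Fibonacci number not exceeding 203 is 144.

144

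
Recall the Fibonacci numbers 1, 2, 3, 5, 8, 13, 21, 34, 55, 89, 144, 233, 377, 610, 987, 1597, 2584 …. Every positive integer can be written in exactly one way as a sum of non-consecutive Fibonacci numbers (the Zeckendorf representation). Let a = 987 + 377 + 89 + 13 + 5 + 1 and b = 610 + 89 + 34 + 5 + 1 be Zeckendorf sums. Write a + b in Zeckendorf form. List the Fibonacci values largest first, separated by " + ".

The two numbers are 1472 and 739, so their sum is 2211.
Repeatedly subtract the largest Fibonacci number that fits:
subtract 1597 from 2211: 614 remains
subtract 610 from 614: 4 remains
subtract 3 from 4: 1 remains
subtract 1 from 1: 0 remains

1597 + 610 + 3 + 1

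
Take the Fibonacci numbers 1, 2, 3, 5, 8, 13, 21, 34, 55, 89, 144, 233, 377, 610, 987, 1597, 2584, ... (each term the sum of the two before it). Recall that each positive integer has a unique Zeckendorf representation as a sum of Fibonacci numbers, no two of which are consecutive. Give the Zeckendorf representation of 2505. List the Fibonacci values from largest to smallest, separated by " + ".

1597 + 610 + 233 + 55 + 8 + 2

2505 − 1597 = 908
908 − 610 = 298
298 − 233 = 65
65 − 55 = 10
10 − 8 = 2
2 − 2 = 0
So 2505 = 1597 + 610 + 233 + 55 + 8 + 2, with no two terms consecutive in the sequence.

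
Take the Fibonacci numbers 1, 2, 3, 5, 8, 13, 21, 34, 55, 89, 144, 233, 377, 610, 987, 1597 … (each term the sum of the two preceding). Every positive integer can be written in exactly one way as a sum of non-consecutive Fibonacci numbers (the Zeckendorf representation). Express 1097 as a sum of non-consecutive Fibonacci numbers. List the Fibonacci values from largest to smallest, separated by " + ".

987 + 89 + 21

Greedily peel off the largest Fibonacci term at each step:
1097: greatest Fibonacci not exceeding it is 987, leaving 110
110: greatest Fibonacci not exceeding it is 89, leaving 21
21: greatest Fibonacci not exceeding it is 21, leaving 0
So 1097 = 987 + 89 + 21, with no two terms consecutive in the sequence.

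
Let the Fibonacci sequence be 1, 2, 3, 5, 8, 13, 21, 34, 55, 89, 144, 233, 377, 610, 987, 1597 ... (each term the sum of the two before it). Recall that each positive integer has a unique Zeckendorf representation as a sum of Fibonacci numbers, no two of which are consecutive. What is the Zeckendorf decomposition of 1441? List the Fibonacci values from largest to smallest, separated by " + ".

987 ≤ 1441 < 1597, so take 987; remainder 454
377 ≤ 454 < 610, so take 377; remainder 77
55 ≤ 77 < 89, so take 55; remainder 22
21 ≤ 22 < 34, so take 21; remainder 1
1 ≤ 1 < 2, so take 1; remainder 0
So 1441 = 987 + 377 + 55 + 21 + 1, with no two terms consecutive in the sequence.

987 + 377 + 55 + 21 + 1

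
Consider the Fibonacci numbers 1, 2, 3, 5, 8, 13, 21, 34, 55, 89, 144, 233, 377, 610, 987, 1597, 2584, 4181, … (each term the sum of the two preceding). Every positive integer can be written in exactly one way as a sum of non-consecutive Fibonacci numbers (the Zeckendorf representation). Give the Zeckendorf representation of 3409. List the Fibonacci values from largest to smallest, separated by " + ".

2584 + 610 + 144 + 55 + 13 + 3

subtract 2584 from 3409: 825 remains
subtract 610 from 825: 215 remains
subtract 144 from 215: 71 remains
subtract 55 from 71: 16 remains
subtract 13 from 16: 3 remains
subtract 3 from 3: 0 remains
So 3409 = 2584 + 610 + 144 + 55 + 13 + 3, with no two terms consecutive in the sequence.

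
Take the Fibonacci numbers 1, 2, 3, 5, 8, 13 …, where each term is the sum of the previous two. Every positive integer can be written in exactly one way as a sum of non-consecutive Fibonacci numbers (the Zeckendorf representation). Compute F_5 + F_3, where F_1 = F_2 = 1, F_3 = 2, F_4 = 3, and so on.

7

F_5 + F_3 = 5 + 2 = 7.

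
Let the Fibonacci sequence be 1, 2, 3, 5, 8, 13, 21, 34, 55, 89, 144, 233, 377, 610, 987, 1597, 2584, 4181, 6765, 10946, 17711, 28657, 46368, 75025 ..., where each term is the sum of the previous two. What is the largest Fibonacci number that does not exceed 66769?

46368

46368 ≤ 66769 < 75025, so the largest Fibonacci number not exceeding 66769 is 46368.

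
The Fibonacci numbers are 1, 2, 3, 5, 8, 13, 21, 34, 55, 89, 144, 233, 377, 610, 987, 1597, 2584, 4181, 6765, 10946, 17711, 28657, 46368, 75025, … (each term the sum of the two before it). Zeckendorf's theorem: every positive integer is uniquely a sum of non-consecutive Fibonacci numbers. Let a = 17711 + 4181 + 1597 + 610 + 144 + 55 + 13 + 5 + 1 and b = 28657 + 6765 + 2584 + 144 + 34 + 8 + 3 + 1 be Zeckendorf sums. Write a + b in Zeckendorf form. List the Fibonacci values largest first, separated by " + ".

46368 + 10946 + 4181 + 987 + 21 + 8 + 2

The two numbers are 24317 and 38196, so their sum is 62513.
take 46368 (≤ 62513); 62513 − 46368 = 16145
take 10946 (≤ 16145); 16145 − 10946 = 5199
take 4181 (≤ 5199); 5199 − 4181 = 1018
take 987 (≤ 1018); 1018 − 987 = 31
take 21 (≤ 31); 31 − 21 = 10
take 8 (≤ 10); 10 − 8 = 2
take 2 (≤ 2); 2 − 2 = 0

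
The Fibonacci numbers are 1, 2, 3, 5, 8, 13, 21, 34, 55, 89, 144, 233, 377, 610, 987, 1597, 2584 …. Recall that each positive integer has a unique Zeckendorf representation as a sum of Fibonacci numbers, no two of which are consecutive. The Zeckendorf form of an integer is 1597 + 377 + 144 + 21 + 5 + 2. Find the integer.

1597 + 377 + 144 + 21 + 5 + 2 = 2146.

2146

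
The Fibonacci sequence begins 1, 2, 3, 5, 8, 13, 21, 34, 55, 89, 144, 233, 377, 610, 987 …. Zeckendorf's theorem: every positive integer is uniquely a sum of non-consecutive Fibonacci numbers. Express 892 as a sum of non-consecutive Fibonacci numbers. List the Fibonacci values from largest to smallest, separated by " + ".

Greedy algorithm:
892 − 610 = 282
282 − 233 = 49
49 − 34 = 15
15 − 13 = 2
2 − 2 = 0
So 892 = 610 + 233 + 34 + 13 + 2, with no two terms consecutive in the sequence.

610 + 233 + 34 + 13 + 2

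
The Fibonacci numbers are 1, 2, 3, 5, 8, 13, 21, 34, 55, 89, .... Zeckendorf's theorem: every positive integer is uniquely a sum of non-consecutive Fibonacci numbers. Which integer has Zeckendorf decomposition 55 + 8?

63

55 + 8 = 63.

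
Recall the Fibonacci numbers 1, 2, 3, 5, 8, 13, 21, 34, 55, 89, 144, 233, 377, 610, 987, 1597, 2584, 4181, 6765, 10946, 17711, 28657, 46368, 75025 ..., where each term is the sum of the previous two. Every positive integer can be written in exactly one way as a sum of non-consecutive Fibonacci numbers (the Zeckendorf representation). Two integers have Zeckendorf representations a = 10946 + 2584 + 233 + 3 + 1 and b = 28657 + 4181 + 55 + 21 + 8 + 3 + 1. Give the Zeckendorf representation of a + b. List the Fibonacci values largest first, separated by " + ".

The two numbers are 13767 and 32926, so their sum is 46693.
take 46368 (≤ 46693); 46693 − 46368 = 325
take 233 (≤ 325); 325 − 233 = 92
take 89 (≤ 92); 92 − 89 = 3
take 3 (≤ 3); 3 − 3 = 0

46368 + 233 + 89 + 3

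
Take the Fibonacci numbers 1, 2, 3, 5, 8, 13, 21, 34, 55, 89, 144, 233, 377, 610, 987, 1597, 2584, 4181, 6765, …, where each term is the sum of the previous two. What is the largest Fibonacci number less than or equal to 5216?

4181

4181 ≤ 5216 < 6765, so the largest Fibonacci number not exceeding 5216 is 4181.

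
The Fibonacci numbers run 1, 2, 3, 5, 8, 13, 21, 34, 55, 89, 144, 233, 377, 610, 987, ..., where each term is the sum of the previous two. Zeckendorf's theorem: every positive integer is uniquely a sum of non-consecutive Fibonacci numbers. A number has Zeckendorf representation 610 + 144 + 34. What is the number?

788

610 + 144 + 34 = 788.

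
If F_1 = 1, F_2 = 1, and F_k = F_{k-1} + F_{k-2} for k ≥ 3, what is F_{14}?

377

Iterating the recurrence up to F_{8} = 21 and F_{7} = 13:
F_{9} = F_{8} + F_{7} = 21 + 13 = 34
F_{10} = F_{9} + F_{8} = 34 + 21 = 55
F_{11} = F_{10} + F_{9} = 55 + 34 = 89
F_{12} = F_{11} + F_{10} = 89 + 55 = 144
F_{13} = F_{12} + F_{11} = 144 + 89 = 233
F_{14} = F_{13} + F_{12} = 233 + 144 = 377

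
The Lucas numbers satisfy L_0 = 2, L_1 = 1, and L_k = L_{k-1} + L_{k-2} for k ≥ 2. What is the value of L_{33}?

Iterating the recurrence up to L_{27} = 439204 and L_{26} = 271443:
L_{28} = L_{27} + L_{26} = 439204 + 271443 = 710647
L_{29} = L_{28} + L_{27} = 710647 + 439204 = 1149851
L_{30} = L_{29} + L_{28} = 1149851 + 710647 = 1860498
L_{31} = L_{30} + L_{29} = 1860498 + 1149851 = 3010349
L_{32} = L_{31} + L_{30} = 3010349 + 1860498 = 4870847
L_{33} = L_{32} + L_{31} = 4870847 + 3010349 = 7881196

7881196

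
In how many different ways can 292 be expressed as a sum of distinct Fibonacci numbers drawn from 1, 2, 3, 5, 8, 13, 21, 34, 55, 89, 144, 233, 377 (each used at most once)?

Each representation comes from the Zeckendorf form by replacing some F_k with F_{k−1} + F_{k−2} where possible.
292 = 233+55+3+1 = 233+34+21+3+1 = 144+89+55+3+1 = 233+34+13+8+3+1 = 144+89+34+21+3+1 = … (1 more), for 6 in all.

6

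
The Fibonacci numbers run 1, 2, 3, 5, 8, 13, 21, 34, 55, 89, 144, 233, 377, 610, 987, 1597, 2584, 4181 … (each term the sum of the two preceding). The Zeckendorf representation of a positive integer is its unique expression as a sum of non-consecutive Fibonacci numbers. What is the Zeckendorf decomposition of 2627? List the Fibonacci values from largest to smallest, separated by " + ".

2584 ≤ 2627 < 4181, so take 2584; remainder 43
34 ≤ 43 < 55, so take 34; remainder 9
8 ≤ 9 < 13, so take 8; remainder 1
1 ≤ 1 < 2, so take 1; remainder 0
So 2627 = 2584 + 34 + 8 + 1, with no two terms consecutive in the sequence.

2584 + 34 + 8 + 1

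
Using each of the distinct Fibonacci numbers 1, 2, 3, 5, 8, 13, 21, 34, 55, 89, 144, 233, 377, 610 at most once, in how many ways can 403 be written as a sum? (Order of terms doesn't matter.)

14

Starting from the Zeckendorf form and repeatedly splitting a term F_k into F_{k−1} + F_{k−2} (when neither is already used) reaches every representation.
403 = 377+21+5 = 377+21+3+2 = 377+13+8+5 = … (11 more), for 14 in all.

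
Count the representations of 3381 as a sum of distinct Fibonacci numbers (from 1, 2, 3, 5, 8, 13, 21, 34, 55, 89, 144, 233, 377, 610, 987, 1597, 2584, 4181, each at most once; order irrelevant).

32

Starting from the Zeckendorf form and repeatedly splitting a term F_k into F_{k−1} + F_{k−2} (when neither is already used) reaches every representation.
3381 = 2584+610+144+34+8+1 = 2584+610+144+34+5+3+1 = 2584+610+144+21+13+8+1 = … (29 more), for 32 in all.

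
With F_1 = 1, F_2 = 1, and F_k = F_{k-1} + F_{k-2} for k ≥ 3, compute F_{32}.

Iterating the recurrence up to F_{26} = 121393 and F_{25} = 75025:
F_{27} = F_{26} + F_{25} = 121393 + 75025 = 196418
F_{28} = F_{27} + F_{26} = 196418 + 121393 = 317811
F_{29} = F_{28} + F_{27} = 317811 + 196418 = 514229
F_{30} = F_{29} + F_{28} = 514229 + 317811 = 832040
F_{31} = F_{30} + F_{29} = 832040 + 514229 = 1346269
F_{32} = F_{31} + F_{30} = 1346269 + 832040 = 2178309

2178309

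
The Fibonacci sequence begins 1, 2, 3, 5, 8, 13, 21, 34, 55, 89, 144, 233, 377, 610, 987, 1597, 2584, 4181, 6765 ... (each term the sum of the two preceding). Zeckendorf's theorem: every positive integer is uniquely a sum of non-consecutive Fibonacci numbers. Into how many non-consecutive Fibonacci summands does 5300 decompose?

5300: greatest Fibonacci not exceeding it is 4181, leaving 1119
1119: greatest Fibonacci not exceeding it is 987, leaving 132
132: greatest Fibonacci not exceeding it is 89, leaving 43
43: greatest Fibonacci not exceeding it is 34, leaving 9
9: greatest Fibonacci not exceeding it is 8, leaving 1
1: greatest Fibonacci not exceeding it is 1, leaving 0
5300 = 4181 + 987 + 89 + 34 + 8 + 1, which has 6 terms.

6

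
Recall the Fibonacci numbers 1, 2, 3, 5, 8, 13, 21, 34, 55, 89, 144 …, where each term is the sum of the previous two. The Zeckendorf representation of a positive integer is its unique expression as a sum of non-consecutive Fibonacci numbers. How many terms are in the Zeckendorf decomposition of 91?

Greedily peel off the largest Fibonacci term at each step:
91: greatest Fibonacci not exceeding it is 89, leaving 2
2: greatest Fibonacci not exceeding it is 2, leaving 0
91 = 89 + 2, which has 2 terms.

2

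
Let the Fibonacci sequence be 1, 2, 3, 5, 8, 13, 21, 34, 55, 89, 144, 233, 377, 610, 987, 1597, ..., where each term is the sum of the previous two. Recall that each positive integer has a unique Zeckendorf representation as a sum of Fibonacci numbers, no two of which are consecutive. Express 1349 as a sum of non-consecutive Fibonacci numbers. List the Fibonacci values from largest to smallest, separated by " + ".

987 + 233 + 89 + 34 + 5 + 1

Repeatedly subtract the largest Fibonacci number that fits:
1349 − 987 = 362
362 − 233 = 129
129 − 89 = 40
40 − 34 = 6
6 − 5 = 1
1 − 1 = 0
So 1349 = 987 + 233 + 89 + 34 + 5 + 1, with no two terms consecutive in the sequence.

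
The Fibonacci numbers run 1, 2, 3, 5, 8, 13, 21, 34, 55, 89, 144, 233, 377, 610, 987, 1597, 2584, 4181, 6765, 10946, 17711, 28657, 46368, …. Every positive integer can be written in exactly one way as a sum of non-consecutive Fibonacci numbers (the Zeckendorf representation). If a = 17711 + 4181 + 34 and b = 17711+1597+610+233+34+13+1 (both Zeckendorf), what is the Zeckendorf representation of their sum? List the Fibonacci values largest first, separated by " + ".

28657 + 10946 + 1597 + 610 + 233 + 55 + 21 + 5 + 1

The two numbers are 21926 and 20199, so their sum is 42125.
Repeatedly subtract the largest Fibonacci number that fits:
take 28657 (≤ 42125); 42125 − 28657 = 13468
take 10946 (≤ 13468); 13468 − 10946 = 2522
take 1597 (≤ 2522); 2522 − 1597 = 925
take 610 (≤ 925); 925 − 610 = 315
take 233 (≤ 315); 315 − 233 = 82
take 55 (≤ 82); 82 − 55 = 27
take 21 (≤ 27); 27 − 21 = 6
take 5 (≤ 6); 6 − 5 = 1
take 1 (≤ 1); 1 − 1 = 0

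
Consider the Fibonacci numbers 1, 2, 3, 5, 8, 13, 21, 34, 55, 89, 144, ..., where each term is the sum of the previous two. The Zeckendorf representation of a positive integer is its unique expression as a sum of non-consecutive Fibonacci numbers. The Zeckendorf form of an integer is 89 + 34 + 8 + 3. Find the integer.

134

89 + 34 + 8 + 3 = 134.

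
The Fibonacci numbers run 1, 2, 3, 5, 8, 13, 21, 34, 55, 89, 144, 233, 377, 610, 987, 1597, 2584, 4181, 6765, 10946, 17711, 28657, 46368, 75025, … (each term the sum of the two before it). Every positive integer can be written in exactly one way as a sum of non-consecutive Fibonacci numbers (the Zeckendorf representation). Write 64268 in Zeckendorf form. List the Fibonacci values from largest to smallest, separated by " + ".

Greedy algorithm:
46368 ≤ 64268 < 75025, so take 46368; remainder 17900
17711 ≤ 17900 < 28657, so take 17711; remainder 189
144 ≤ 189 < 233, so take 144; remainder 45
34 ≤ 45 < 55, so take 34; remainder 11
8 ≤ 11 < 13, so take 8; remainder 3
3 ≤ 3 < 5, so take 3; remainder 0
So 64268 = 46368 + 17711 + 144 + 34 + 8 + 3, with no two terms consecutive in the sequence.

46368 + 17711 + 144 + 34 + 8 + 3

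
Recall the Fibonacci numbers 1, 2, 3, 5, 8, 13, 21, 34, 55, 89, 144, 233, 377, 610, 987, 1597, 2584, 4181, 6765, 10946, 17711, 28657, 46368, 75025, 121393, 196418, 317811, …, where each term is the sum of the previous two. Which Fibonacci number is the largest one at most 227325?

196418 ≤ 227325 < 317811, so the largest Fibonacci number not exceeding 227325 is 196418.

196418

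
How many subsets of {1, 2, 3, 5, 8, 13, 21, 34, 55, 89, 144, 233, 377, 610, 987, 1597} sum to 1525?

1525 = 987+377+144+13+3+1 = 987+377+144+8+5+3+1 = 987+377+89+55+13+3+1 = 987+377+89+55+8+5+3+1 = … (10 more), for 14 in all.

14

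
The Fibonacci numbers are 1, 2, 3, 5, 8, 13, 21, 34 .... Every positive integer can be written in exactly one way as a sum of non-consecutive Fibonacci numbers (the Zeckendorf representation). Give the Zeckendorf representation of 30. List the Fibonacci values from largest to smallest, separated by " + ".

largest Fibonacci ≤ 30 is 21; 30 − 21 = 9
largest Fibonacci ≤ 9 is 8; 9 − 8 = 1
largest Fibonacci ≤ 1 is 1; 1 − 1 = 0
So 30 = 21 + 8 + 1, with no two terms consecutive in the sequence.

21 + 8 + 1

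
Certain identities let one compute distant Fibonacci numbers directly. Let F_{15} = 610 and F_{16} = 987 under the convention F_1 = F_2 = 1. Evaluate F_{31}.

1346269

By F_{2k+1} = F_k² + F_{k+1}²: F_{31} = 610² + 987² = 372100 + 974169 = 1346269.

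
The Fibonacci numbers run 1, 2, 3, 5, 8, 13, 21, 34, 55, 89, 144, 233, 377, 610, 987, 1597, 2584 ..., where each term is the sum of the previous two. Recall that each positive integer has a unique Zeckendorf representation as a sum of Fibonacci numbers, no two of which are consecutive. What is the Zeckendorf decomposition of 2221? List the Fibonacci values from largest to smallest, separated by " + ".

1597 + 610 + 13 + 1

subtract 1597 from 2221: 624 remains
subtract 610 from 624: 14 remains
subtract 13 from 14: 1 remains
subtract 1 from 1: 0 remains
So 2221 = 1597 + 610 + 13 + 1, with no two terms consecutive in the sequence.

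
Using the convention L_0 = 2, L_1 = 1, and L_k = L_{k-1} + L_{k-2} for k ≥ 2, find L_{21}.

24476

Iterating the recurrence up to L_{14} = 843 and L_{13} = 521:
L_{15} = L_{14} + L_{13} = 843 + 521 = 1364
L_{16} = L_{15} + L_{14} = 1364 + 843 = 2207
L_{17} = L_{16} + L_{15} = 2207 + 1364 = 3571
L_{18} = L_{17} + L_{16} = 3571 + 2207 = 5778
L_{19} = L_{18} + L_{17} = 5778 + 3571 = 9349
L_{20} = L_{19} + L_{18} = 9349 + 5778 = 15127
L_{21} = L_{20} + L_{19} = 15127 + 9349 = 24476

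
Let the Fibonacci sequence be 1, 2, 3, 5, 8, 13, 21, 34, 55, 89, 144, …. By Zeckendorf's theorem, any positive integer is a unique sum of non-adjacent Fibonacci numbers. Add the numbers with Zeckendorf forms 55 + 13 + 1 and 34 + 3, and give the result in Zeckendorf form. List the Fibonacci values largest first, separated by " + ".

89 + 13 + 3 + 1

The two numbers are 69 and 37, so their sum is 106.
largest Fibonacci ≤ 106 is 89; 106 − 89 = 17
largest Fibonacci ≤ 17 is 13; 17 − 13 = 4
largest Fibonacci ≤ 4 is 3; 4 − 3 = 1
largest Fibonacci ≤ 1 is 1; 1 − 1 = 0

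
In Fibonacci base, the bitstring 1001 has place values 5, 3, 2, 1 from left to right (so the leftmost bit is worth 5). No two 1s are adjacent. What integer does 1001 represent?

6

Summing the place values of the 1 bits: 5 + 1 = 6.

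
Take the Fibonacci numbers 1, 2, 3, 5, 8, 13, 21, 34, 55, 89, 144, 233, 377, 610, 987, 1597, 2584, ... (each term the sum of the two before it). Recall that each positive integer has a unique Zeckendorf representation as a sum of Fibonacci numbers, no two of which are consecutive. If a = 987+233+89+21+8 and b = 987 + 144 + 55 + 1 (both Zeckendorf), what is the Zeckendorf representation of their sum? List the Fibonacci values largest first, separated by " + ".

1597 + 610 + 233 + 55 + 21 + 8 + 1

The two numbers are 1338 and 1187, so their sum is 2525.
Greedy algorithm:
2525: greatest Fibonacci not exceeding it is 1597, leaving 928
928: greatest Fibonacci not exceeding it is 610, leaving 318
318: greatest Fibonacci not exceeding it is 233, leaving 85
85: greatest Fibonacci not exceeding it is 55, leaving 30
30: greatest Fibonacci not exceeding it is 21, leaving 9
9: greatest Fibonacci not exceeding it is 8, leaving 1
1: greatest Fibonacci not exceeding it is 1, leaving 0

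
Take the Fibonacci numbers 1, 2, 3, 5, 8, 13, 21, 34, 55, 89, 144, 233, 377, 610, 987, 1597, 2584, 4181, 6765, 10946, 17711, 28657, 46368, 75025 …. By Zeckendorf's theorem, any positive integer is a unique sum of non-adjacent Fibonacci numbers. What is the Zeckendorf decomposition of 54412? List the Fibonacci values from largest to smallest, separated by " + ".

46368 + 6765 + 987 + 233 + 55 + 3 + 1

Greedily peel off the largest Fibonacci term at each step:
subtract 46368 from 54412: 8044 remains
subtract 6765 from 8044: 1279 remains
subtract 987 from 1279: 292 remains
subtract 233 from 292: 59 remains
subtract 55 from 59: 4 remains
subtract 3 from 4: 1 remains
subtract 1 from 1: 0 remains
So 54412 = 46368 + 6765 + 987 + 233 + 55 + 3 + 1, with no two terms consecutive in the sequence.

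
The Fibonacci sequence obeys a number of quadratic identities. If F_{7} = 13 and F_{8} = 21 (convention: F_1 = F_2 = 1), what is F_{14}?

By the doubling identity F_{2k} = F_k(2F_{k+1} − F_k): F_{14} = 13·(2·21 − 13) = 13·29 = 377.

377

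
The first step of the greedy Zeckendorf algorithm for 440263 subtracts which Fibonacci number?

317811 ≤ 440263 < 514229, so the largest Fibonacci number not exceeding 440263 is 317811.

317811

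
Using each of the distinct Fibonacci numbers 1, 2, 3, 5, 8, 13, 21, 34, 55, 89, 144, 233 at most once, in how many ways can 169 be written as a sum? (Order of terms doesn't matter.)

Starting from the Zeckendorf form and repeatedly splitting a term F_k into F_{k−1} + F_{k−2} (when neither is already used) reaches every representation.
169 = 144+21+3+1 = 144+13+8+3+1 = 89+55+21+3+1 = … (2 more), for 5 in all.

5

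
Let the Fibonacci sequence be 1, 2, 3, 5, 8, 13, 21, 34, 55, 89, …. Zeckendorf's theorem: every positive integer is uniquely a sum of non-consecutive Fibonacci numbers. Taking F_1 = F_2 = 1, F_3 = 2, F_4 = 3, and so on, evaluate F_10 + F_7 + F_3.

70

F_10 + F_7 + F_3 = 55 + 13 + 2 = 70.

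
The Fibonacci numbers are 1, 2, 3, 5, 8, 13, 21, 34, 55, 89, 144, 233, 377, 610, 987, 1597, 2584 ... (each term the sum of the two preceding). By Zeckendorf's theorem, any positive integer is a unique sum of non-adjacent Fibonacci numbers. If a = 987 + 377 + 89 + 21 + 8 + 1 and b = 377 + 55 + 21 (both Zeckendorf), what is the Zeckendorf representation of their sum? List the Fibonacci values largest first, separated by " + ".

The two numbers are 1483 and 453, so their sum is 1936.
Greedily peel off the largest Fibonacci term at each step:
subtract 1597 from 1936: 339 remains
subtract 233 from 339: 106 remains
subtract 89 from 106: 17 remains
subtract 13 from 17: 4 remains
subtract 3 from 4: 1 remains
subtract 1 from 1: 0 remains

1597 + 233 + 89 + 13 + 3 + 1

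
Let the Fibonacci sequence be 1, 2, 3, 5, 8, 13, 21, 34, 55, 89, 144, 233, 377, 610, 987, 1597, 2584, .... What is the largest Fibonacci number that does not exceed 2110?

1597

1597 ≤ 2110 < 2584, so the largest Fibonacci number not exceeding 2110 is 1597.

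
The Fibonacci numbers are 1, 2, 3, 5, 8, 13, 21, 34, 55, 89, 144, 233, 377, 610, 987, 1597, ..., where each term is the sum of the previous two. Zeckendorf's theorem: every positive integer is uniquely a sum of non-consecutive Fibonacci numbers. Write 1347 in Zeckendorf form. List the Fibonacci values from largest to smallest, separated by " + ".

1347 − 987 = 360
360 − 233 = 127
127 − 89 = 38
38 − 34 = 4
4 − 3 = 1
1 − 1 = 0
So 1347 = 987 + 233 + 89 + 34 + 3 + 1, with no two terms consecutive in the sequence.

987 + 233 + 89 + 34 + 3 + 1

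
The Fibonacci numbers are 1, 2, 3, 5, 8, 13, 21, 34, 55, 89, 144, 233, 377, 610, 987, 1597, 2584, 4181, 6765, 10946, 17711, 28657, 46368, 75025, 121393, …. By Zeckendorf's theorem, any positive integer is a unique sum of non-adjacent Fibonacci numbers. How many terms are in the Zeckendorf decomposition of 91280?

8

take 75025 (≤ 91280); 91280 − 75025 = 16255
take 10946 (≤ 16255); 16255 − 10946 = 5309
take 4181 (≤ 5309); 5309 − 4181 = 1128
take 987 (≤ 1128); 1128 − 987 = 141
take 89 (≤ 141); 141 − 89 = 52
take 34 (≤ 52); 52 − 34 = 18
take 13 (≤ 18); 18 − 13 = 5
take 5 (≤ 5); 5 − 5 = 0
91280 = 75025 + 10946 + 4181 + 987 + 89 + 34 + 13 + 5, which has 8 terms.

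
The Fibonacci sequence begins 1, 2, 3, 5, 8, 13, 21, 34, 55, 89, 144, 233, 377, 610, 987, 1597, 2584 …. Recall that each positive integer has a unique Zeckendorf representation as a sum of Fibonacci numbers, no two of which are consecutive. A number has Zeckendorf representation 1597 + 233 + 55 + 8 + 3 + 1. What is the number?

1597 + 233 + 55 + 8 + 3 + 1 = 1897.

1897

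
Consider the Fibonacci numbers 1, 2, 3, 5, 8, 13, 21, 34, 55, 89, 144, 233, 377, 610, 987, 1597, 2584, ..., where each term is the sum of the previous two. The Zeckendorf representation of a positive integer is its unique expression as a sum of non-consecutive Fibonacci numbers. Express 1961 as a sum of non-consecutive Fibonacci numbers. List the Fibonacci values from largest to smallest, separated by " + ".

Greedy algorithm:
take 1597 (≤ 1961); 1961 − 1597 = 364
take 233 (≤ 364); 364 − 233 = 131
take 89 (≤ 131); 131 − 89 = 42
take 34 (≤ 42); 42 − 34 = 8
take 8 (≤ 8); 8 − 8 = 0
So 1961 = 1597 + 233 + 89 + 34 + 8, with no two terms consecutive in the sequence.

1597 + 233 + 89 + 34 + 8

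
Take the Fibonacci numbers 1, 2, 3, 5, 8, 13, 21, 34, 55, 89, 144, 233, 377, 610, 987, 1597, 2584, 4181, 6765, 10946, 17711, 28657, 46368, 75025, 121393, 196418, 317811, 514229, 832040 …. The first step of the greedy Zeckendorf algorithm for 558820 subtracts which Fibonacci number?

514229 ≤ 558820 < 832040, so the largest Fibonacci number not exceeding 558820 is 514229.

514229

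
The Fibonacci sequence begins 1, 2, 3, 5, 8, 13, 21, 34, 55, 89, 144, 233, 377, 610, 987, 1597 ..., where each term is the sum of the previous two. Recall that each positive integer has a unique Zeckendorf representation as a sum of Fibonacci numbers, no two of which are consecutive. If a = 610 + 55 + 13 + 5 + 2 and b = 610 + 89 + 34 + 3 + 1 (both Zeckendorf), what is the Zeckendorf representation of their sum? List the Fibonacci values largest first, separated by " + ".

987 + 377 + 55 + 3

The two numbers are 685 and 737, so their sum is 1422.
Repeatedly subtract the largest Fibonacci number that fits:
subtract 987 from 1422: 435 remains
subtract 377 from 435: 58 remains
subtract 55 from 58: 3 remains
subtract 3 from 3: 0 remains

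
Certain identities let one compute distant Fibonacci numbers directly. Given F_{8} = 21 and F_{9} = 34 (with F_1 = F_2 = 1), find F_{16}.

987

By the doubling identity F_{2k} = F_k(2F_{k+1} − F_k): F_{16} = 21·(2·34 − 21) = 21·47 = 987.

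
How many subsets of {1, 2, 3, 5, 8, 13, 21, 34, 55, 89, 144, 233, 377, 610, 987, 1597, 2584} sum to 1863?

8

Starting from the Zeckendorf form and repeatedly splitting a term F_k into F_{k−1} + F_{k−2} (when neither is already used) reaches every representation.
1863 = 1597+233+21+8+3+1 = 1597+144+89+21+8+3+1 = 987+610+233+21+8+3+1 = … (5 more), for 8 in all.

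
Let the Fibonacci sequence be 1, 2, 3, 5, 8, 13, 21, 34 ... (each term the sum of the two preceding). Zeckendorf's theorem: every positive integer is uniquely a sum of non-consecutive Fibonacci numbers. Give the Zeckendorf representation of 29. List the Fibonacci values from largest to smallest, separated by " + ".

21 + 8

21 ≤ 29 < 34, so take 21; remainder 8
8 ≤ 8 < 13, so take 8; remainder 0
So 29 = 21 + 8, with no two terms consecutive in the sequence.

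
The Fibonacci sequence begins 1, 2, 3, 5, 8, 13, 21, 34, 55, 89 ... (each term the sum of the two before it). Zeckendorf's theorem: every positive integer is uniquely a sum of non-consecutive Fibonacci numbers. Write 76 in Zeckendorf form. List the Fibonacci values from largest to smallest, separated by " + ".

55 + 21

76: greatest Fibonacci not exceeding it is 55, leaving 21
21: greatest Fibonacci not exceeding it is 21, leaving 0
So 76 = 55 + 21, with no two terms consecutive in the sequence.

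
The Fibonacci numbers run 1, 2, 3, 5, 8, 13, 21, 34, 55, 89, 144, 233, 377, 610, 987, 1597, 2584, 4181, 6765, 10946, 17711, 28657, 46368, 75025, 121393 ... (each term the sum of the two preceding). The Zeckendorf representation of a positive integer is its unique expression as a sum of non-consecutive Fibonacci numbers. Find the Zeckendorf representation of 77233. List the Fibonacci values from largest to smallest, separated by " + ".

75025 + 1597 + 610 + 1

77233 − 75025 = 2208
2208 − 1597 = 611
611 − 610 = 1
1 − 1 = 0
So 77233 = 75025 + 1597 + 610 + 1, with no two terms consecutive in the sequence.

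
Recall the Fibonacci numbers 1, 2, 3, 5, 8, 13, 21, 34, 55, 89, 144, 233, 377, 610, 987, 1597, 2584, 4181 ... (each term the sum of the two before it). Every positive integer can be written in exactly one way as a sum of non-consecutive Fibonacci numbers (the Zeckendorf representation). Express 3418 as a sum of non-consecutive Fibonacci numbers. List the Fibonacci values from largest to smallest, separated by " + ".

2584 + 610 + 144 + 55 + 21 + 3 + 1

Repeatedly subtract the largest Fibonacci number that fits:
subtract 2584 from 3418: 834 remains
subtract 610 from 834: 224 remains
subtract 144 from 224: 80 remains
subtract 55 from 80: 25 remains
subtract 21 from 25: 4 remains
subtract 3 from 4: 1 remains
subtract 1 from 1: 0 remains
So 3418 = 2584 + 610 + 144 + 55 + 21 + 3 + 1, with no two terms consecutive in the sequence.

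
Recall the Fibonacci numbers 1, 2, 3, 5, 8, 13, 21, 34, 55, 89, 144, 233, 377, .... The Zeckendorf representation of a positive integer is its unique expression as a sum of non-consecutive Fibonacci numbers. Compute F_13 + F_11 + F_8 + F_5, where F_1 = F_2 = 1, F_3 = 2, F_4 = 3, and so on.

F_13 + F_11 + F_8 + F_5 = 233 + 89 + 21 + 5 = 348.

348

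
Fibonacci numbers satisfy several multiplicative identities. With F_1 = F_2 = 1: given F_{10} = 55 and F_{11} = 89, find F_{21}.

By F_{2k+1} = F_k² + F_{k+1}²: F_{21} = 55² + 89² = 3025 + 7921 = 10946.

10946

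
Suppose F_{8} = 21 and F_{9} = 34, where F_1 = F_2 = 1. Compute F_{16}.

987

By the doubling identity F_{2k} = F_k(2F_{k+1} − F_k): F_{16} = 21·(2·34 − 21) = 21·47 = 987.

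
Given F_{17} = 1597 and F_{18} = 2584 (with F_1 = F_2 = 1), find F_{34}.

By the doubling identity F_{2k} = F_k(2F_{k+1} − F_k): F_{34} = 1597·(2·2584 − 1597) = 1597·3571 = 5702887.

5702887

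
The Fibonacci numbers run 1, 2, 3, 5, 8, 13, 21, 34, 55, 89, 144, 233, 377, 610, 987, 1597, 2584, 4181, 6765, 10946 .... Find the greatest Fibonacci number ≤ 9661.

6765 ≤ 9661 < 10946, so the largest Fibonacci number not exceeding 9661 is 6765.

6765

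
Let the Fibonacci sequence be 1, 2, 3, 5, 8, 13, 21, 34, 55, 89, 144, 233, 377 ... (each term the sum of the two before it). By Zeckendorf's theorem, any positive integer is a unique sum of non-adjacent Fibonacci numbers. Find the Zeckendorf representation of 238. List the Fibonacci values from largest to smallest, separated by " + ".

Greedy algorithm:
238 − 233 = 5
5 − 5 = 0
So 238 = 233 + 5, with no two terms consecutive in the sequence.

233 + 5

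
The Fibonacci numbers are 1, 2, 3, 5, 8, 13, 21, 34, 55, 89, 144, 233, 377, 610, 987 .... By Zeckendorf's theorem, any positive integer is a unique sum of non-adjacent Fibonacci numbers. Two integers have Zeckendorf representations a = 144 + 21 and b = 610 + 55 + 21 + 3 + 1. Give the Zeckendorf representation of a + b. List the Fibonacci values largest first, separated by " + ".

The two numbers are 165 and 690, so their sum is 855.
610 ≤ 855 < 987, so take 610; remainder 245
233 ≤ 245 < 377, so take 233; remainder 12
8 ≤ 12 < 13, so take 8; remainder 4
3 ≤ 4 < 5, so take 3; remainder 1
1 ≤ 1 < 2, so take 1; remainder 0

610 + 233 + 8 + 3 + 1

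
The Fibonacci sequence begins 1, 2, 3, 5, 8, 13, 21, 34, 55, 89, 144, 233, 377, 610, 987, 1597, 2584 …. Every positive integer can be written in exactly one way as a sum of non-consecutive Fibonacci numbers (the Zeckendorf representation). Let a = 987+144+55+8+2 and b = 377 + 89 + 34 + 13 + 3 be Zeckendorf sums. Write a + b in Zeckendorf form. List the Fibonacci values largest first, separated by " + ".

The two numbers are 1196 and 516, so their sum is 1712.
Repeatedly subtract the largest Fibonacci number that fits:
largest Fibonacci ≤ 1712 is 1597; 1712 − 1597 = 115
largest Fibonacci ≤ 115 is 89; 115 − 89 = 26
largest Fibonacci ≤ 26 is 21; 26 − 21 = 5
largest Fibonacci ≤ 5 is 5; 5 − 5 = 0

1597 + 89 + 21 + 5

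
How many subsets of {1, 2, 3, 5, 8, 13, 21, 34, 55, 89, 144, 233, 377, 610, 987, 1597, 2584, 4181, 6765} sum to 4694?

Starting from the Zeckendorf form and repeatedly splitting a term F_k into F_{k−1} + F_{k−2} (when neither is already used) reaches every representation.
4694 = 4181+377+89+34+13 = 4181+377+89+34+8+5 = 4181+233+144+89+34+13 = … (39 more), for 42 in all.

42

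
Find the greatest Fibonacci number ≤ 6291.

4181 ≤ 6291 < 6765, so the largest Fibonacci number not exceeding 6291 is 4181.

4181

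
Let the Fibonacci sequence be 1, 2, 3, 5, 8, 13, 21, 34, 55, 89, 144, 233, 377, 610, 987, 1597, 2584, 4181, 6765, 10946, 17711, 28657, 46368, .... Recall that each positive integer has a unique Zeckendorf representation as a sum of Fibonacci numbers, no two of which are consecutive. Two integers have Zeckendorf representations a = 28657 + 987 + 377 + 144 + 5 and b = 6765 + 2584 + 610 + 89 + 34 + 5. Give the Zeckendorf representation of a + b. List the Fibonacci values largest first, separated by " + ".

28657 + 10946 + 610 + 34 + 8 + 2

The two numbers are 30170 and 10087, so their sum is 40257.
Greedily peel off the largest Fibonacci term at each step:
largest Fibonacci ≤ 40257 is 28657; 40257 − 28657 = 11600
largest Fibonacci ≤ 11600 is 10946; 11600 − 10946 = 654
largest Fibonacci ≤ 654 is 610; 654 − 610 = 44
largest Fibonacci ≤ 44 is 34; 44 − 34 = 10
largest Fibonacci ≤ 10 is 8; 10 − 8 = 2
largest Fibonacci ≤ 2 is 2; 2 − 2 = 0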